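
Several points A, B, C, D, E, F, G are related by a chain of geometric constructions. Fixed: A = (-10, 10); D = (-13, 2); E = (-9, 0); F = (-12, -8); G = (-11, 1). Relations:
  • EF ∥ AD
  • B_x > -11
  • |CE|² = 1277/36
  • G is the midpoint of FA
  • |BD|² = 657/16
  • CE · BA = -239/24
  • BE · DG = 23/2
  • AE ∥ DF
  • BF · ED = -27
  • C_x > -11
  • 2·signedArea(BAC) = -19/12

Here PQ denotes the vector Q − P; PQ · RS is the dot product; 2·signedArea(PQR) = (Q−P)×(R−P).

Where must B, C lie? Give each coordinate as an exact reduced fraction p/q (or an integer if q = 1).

B = (-43/4, 8)
C = (-65/6, 17/3)

1. B_x = -43/4  [line -2·x + 1·y + -59/2 = 0 ∩ |BD|² = 657/16]
2. B_y = 8  [line -2·x + 1·y + -59/2 = 0 ∩ |BD|² = 657/16]
   → B = (-43/4, 8)
3. C_x = -65/6  [CE · BA = -239/24 ∩ 2·signedArea(BAC) = -19/12]
4. C_y = 17/3  [CE · BA = -239/24 ∩ 2·signedArea(BAC) = -19/12]
   → C = (-65/6, 17/3)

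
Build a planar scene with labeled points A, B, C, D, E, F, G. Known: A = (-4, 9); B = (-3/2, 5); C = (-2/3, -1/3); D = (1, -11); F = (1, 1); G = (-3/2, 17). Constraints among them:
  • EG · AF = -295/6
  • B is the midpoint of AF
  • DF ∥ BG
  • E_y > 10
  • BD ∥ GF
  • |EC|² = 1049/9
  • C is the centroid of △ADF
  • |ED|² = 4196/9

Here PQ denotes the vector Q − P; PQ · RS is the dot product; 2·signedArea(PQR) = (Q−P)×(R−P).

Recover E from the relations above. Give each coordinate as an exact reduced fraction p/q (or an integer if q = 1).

1. E_x = -7/3  [line -5·x + 8·y + -283/3 = 0 ∩ |EC|² = 1049/9]
2. E_y = 31/3  [line -5·x + 8·y + -283/3 = 0 ∩ |EC|² = 1049/9]
   → E = (-7/3, 31/3)

E = (-7/3, 31/3)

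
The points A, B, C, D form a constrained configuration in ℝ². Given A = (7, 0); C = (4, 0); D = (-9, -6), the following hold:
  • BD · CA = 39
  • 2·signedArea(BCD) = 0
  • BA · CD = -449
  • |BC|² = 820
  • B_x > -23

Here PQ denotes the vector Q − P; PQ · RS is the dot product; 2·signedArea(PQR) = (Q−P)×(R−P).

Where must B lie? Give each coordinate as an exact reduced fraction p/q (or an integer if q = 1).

1. B_x = -22  [2·signedArea(BCD) = 0 ∩ BD · CA = 39]
2. B_y = -12  [2·signedArea(BCD) = 0 ∩ BD · CA = 39]
   → B = (-22, -12)

B = (-22, -12)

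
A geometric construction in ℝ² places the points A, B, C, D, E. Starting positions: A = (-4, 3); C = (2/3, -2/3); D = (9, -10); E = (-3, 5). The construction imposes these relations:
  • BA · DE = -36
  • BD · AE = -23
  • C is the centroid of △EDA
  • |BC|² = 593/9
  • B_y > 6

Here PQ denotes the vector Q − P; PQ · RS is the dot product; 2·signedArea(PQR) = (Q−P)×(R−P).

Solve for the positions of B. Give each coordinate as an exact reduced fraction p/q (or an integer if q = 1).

1. B_x = -2  [BA · DE = -36 ∩ BD · AE = -23]
2. B_y = 7  [BA · DE = -36 ∩ BD · AE = -23]
   → B = (-2, 7)

B = (-2, 7)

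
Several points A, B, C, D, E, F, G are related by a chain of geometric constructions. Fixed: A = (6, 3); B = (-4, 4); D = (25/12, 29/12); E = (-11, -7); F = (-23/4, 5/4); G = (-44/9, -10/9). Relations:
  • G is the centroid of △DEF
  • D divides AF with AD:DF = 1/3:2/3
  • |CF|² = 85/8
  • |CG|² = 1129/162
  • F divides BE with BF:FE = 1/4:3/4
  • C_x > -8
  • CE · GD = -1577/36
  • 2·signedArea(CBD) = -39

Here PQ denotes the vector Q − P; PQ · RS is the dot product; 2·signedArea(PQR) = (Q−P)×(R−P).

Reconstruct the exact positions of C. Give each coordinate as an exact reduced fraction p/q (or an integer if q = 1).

1. C_x = -15/2  [CE · GD = -1577/36 ∩ 2·signedArea(CBD) = -39]
2. C_y = -3/2  [CE · GD = -1577/36 ∩ 2·signedArea(CBD) = -39]
   → C = (-15/2, -3/2)

C = (-15/2, -3/2)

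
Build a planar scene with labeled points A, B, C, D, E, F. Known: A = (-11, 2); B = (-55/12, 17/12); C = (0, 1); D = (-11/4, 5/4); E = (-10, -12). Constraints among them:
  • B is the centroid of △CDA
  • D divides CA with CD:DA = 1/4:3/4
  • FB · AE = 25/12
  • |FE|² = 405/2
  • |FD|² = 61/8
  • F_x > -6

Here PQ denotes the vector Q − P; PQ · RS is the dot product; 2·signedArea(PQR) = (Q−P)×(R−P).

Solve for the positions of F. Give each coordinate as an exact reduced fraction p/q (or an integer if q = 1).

F = (-11/2, 3/2)

1. F_x = -11/2  [line -1·x + 14·y + -53/2 = 0 ∩ |FE|² = 405/2]
2. F_y = 3/2  [line -1·x + 14·y + -53/2 = 0 ∩ |FE|² = 405/2]
   → F = (-11/2, 3/2)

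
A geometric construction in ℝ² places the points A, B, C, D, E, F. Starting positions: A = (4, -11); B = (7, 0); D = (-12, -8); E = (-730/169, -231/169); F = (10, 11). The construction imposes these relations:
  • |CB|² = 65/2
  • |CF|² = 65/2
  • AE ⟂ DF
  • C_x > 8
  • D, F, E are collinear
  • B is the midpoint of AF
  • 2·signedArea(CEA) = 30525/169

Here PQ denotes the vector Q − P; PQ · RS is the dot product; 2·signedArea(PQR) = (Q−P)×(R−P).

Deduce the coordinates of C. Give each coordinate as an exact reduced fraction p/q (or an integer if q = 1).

C = (17/2, 11/2)

1. C_x = 17/2  [line 1628/169·x + 1406/169·y + -21571/169 = 0 ∩ |CF|² = 65/2]
2. C_y = 11/2  [line 1628/169·x + 1406/169·y + -21571/169 = 0 ∩ |CF|² = 65/2]
   → C = (17/2, 11/2)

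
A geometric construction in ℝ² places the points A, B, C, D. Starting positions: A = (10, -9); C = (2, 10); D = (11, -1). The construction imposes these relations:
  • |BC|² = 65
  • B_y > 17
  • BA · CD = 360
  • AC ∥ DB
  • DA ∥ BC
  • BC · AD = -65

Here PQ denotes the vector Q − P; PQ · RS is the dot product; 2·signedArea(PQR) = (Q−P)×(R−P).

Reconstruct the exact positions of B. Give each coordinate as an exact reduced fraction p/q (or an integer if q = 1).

B = (3, 18)

1. B_x = 3  [DA ∥ BC ∩ AC ∥ DB]
2. B_y = 18  [DA ∥ BC ∩ AC ∥ DB]
   → B = (3, 18)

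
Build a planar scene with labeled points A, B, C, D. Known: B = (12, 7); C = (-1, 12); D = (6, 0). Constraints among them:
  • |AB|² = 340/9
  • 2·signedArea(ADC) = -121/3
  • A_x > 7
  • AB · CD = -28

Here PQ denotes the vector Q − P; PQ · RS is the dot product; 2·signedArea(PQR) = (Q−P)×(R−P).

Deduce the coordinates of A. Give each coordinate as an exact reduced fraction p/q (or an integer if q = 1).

1. A_x = 8  [2·signedArea(ADC) = -121/3 ∩ AB · CD = -28]
2. A_y = 7/3  [2·signedArea(ADC) = -121/3 ∩ AB · CD = -28]
   → A = (8, 7/3)

A = (8, 7/3)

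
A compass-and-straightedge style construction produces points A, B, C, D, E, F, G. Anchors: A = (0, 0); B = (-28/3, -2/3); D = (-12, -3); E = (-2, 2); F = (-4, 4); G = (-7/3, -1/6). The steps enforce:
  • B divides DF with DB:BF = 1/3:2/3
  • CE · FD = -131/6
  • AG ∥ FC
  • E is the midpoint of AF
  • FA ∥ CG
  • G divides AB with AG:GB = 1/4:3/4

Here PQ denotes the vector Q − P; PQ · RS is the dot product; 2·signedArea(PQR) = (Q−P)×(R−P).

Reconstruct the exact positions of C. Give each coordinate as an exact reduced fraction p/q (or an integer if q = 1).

1. C_x = -19/3  [FA ∥ CG ∩ AG ∥ FC]
2. C_y = 23/6  [FA ∥ CG ∩ AG ∥ FC]
   → C = (-19/3, 23/6)

C = (-19/3, 23/6)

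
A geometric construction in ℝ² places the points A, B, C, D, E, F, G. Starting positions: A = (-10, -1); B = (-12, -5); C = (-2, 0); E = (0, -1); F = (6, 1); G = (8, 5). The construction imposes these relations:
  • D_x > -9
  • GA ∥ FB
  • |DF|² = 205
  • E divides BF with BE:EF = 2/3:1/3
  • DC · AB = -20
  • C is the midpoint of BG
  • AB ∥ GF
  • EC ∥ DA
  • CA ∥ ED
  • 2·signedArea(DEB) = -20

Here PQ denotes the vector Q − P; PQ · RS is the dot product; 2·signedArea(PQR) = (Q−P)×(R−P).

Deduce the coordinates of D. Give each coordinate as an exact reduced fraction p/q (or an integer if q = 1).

1. D_x = -8  [EC ∥ DA ∩ CA ∥ ED]
2. D_y = -2  [EC ∥ DA ∩ CA ∥ ED]
   → D = (-8, -2)

D = (-8, -2)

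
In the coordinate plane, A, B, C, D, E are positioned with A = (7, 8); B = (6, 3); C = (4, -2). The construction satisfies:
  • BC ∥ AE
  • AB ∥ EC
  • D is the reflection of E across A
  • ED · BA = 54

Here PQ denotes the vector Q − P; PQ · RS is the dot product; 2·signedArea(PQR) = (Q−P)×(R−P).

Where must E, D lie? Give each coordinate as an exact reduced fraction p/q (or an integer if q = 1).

D = (9, 13)
E = (5, 3)

1. E_x = 5  [AB ∥ EC ∩ BC ∥ AE]
2. E_y = 3  [AB ∥ EC ∩ BC ∥ AE]
   → E = (5, 3)
3. D_x = 9  [D is the reflection of E across A]
4. D_y = 13  [D is the reflection of E across A]
   → D = (9, 13)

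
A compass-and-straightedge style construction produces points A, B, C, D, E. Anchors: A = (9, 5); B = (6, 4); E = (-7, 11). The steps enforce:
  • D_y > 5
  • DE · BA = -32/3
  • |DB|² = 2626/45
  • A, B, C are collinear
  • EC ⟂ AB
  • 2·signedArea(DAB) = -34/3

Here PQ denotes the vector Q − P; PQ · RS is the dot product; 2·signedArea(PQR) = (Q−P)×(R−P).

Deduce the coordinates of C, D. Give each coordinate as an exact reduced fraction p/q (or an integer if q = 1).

1. C_x = -18/5  [A, B, C are collinear ∩ EC ⟂ AB]
2. C_y = 4/5  [A, B, C are collinear ∩ EC ⟂ AB]
   → C = (-18/5, 4/5)
3. D_x = -23/15  [DE · BA = -32/3 ∩ 2·signedArea(DAB) = -34/3]
4. D_y = 79/15  [DE · BA = -32/3 ∩ 2·signedArea(DAB) = -34/3]
   → D = (-23/15, 79/15)

C = (-18/5, 4/5)
D = (-23/15, 79/15)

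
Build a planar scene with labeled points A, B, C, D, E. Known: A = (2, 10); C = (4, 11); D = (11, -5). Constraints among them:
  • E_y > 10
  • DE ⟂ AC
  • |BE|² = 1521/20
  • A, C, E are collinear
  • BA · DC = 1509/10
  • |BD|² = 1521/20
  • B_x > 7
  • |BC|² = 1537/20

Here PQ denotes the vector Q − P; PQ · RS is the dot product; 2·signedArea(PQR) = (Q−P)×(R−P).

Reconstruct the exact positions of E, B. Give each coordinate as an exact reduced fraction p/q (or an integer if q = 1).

B = (71/10, 14/5)
E = (16/5, 53/5)

1. E_x = 16/5  [A, C, E are collinear ∩ DE ⟂ AC]
2. E_y = 53/5  [A, C, E are collinear ∩ DE ⟂ AC]
   → E = (16/5, 53/5)
3. B_x = 71/10  [line 7·x + -16·y + -49/10 = 0 ∩ |BE|² = 1521/20]
4. B_y = 14/5  [line 7·x + -16·y + -49/10 = 0 ∩ |BE|² = 1521/20]
   → B = (71/10, 14/5)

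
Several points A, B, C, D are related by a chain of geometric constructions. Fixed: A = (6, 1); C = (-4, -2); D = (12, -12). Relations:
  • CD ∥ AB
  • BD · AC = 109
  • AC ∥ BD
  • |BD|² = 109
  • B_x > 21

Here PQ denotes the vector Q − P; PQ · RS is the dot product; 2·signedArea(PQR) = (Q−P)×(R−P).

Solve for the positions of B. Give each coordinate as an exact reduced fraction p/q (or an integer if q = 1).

1. B_x = 22  [AC ∥ BD ∩ CD ∥ AB]
2. B_y = -9  [AC ∥ BD ∩ CD ∥ AB]
   → B = (22, -9)

B = (22, -9)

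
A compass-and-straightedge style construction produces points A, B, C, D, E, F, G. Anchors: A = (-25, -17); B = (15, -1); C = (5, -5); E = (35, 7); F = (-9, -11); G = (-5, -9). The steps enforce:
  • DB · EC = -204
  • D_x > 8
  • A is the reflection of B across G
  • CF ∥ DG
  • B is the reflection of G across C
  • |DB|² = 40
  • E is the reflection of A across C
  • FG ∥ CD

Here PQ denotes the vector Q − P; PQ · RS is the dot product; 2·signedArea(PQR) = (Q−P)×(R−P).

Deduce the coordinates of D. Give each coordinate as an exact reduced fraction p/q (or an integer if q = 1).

1. D_x = 9  [CF ∥ DG ∩ FG ∥ CD]
2. D_y = -3  [CF ∥ DG ∩ FG ∥ CD]
   → D = (9, -3)

D = (9, -3)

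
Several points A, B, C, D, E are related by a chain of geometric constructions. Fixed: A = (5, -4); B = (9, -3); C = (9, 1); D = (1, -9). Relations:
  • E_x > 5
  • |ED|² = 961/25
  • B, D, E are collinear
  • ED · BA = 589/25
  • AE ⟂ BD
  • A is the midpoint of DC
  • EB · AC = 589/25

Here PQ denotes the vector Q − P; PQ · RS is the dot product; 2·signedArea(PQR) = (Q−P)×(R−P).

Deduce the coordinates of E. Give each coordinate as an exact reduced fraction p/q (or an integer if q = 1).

E = (149/25, -132/25)

1. E_x = 149/25  [B, D, E are collinear ∩ AE ⟂ BD]
2. E_y = -132/25  [B, D, E are collinear ∩ AE ⟂ BD]
   → E = (149/25, -132/25)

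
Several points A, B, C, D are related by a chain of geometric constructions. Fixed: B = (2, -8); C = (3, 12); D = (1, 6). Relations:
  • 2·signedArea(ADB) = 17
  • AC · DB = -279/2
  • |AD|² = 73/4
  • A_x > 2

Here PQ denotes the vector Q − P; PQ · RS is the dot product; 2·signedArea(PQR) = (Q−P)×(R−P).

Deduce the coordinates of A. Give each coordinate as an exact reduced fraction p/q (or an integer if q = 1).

1. A_x = 5/2  [AC · DB = -279/2 ∩ 2·signedArea(ADB) = 17]
2. A_y = 2  [AC · DB = -279/2 ∩ 2·signedArea(ADB) = 17]
   → A = (5/2, 2)

A = (5/2, 2)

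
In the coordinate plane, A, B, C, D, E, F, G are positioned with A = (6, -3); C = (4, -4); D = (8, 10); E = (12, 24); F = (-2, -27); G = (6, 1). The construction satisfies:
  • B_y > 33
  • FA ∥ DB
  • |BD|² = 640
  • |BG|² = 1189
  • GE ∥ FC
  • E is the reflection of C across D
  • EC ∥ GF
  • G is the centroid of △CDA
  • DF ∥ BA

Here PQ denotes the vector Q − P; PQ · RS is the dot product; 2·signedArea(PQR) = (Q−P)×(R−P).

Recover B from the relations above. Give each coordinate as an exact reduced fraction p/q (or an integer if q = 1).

B = (16, 34)

1. B_x = 16  [DF ∥ BA ∩ FA ∥ DB]
2. B_y = 34  [DF ∥ BA ∩ FA ∥ DB]
   → B = (16, 34)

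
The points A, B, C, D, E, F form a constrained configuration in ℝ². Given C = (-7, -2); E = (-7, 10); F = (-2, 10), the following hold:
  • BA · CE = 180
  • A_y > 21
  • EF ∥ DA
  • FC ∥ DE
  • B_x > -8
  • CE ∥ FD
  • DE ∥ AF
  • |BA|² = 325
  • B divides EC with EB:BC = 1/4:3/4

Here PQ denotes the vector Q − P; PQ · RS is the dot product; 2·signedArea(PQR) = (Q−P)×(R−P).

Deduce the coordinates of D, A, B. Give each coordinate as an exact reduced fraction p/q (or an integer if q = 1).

A = (3, 22)
B = (-7, 7)
D = (-2, 22)

1. D_x = -2  [FC ∥ DE ∩ CE ∥ FD]
2. D_y = 22  [FC ∥ DE ∩ CE ∥ FD]
   → D = (-2, 22)
3. A_x = 3  [DE ∥ AF ∩ EF ∥ DA]
4. A_y = 22  [DE ∥ AF ∩ EF ∥ DA]
   → A = (3, 22)
5. B_x = -7  [B divides EC with EB:BC = 1/4:3/4]
6. B_y = 7  [B divides EC with EB:BC = 1/4:3/4]
   → B = (-7, 7)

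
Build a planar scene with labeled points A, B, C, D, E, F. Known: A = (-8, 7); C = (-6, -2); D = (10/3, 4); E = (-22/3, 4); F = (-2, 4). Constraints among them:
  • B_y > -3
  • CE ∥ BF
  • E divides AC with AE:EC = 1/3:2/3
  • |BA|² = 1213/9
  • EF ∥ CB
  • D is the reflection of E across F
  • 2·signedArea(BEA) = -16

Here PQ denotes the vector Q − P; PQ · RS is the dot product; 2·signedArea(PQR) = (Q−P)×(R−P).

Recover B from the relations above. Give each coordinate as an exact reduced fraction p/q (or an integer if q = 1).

B = (-2/3, -2)

1. B_x = -2/3  [CE ∥ BF ∩ EF ∥ CB]
2. B_y = -2  [CE ∥ BF ∩ EF ∥ CB]
   → B = (-2/3, -2)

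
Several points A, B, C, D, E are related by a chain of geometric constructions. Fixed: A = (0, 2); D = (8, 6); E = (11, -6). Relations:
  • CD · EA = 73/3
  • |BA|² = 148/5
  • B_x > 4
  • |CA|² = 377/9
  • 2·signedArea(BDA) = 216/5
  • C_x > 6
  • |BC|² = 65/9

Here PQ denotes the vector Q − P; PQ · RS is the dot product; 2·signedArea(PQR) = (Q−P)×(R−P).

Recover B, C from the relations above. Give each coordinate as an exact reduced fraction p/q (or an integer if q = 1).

1. B_x = 22/5  [line 4·x + -8·y + -136/5 = 0 ∩ |BA|² = 148/5]
2. B_y = -6/5  [line 4·x + -8·y + -136/5 = 0 ∩ |BA|² = 148/5]
   → B = (22/5, -6/5)
3. C_x = 19/3  [line 11·x + -8·y + -193/3 = 0 ∩ |BC|² = 65/9]
4. C_y = 2/3  [line 11·x + -8·y + -193/3 = 0 ∩ |BC|² = 65/9]
   → C = (19/3, 2/3)

B = (22/5, -6/5)
C = (19/3, 2/3)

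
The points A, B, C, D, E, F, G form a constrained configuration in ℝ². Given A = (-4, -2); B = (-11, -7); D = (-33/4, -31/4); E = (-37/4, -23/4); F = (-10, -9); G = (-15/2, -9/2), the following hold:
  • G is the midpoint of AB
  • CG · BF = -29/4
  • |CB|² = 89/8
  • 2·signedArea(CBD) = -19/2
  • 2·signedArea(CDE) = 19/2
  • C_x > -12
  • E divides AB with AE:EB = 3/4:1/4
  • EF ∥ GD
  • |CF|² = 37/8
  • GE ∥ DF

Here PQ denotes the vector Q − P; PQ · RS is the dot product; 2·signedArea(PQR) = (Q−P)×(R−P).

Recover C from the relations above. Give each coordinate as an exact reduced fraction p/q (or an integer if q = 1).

1. C_x = -47/4  [2·signedArea(CDE) = 19/2 ∩ 2·signedArea(CBD) = -19/2]
2. C_y = -41/4  [2·signedArea(CDE) = 19/2 ∩ 2·signedArea(CBD) = -19/2]
   → C = (-47/4, -41/4)

C = (-47/4, -41/4)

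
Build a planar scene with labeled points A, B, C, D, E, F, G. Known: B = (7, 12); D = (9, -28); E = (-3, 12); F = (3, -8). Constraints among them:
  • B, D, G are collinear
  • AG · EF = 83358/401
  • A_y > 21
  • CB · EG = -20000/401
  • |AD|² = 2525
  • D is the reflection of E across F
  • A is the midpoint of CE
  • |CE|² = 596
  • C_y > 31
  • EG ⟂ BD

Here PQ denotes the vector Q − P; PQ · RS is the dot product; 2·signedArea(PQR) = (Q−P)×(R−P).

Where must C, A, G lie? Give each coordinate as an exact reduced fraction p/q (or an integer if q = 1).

1. G_x = 2797/401  [B, D, G are collinear ∩ EG ⟂ BD]
2. G_y = 5012/401  [B, D, G are collinear ∩ EG ⟂ BD]
   → G = (2797/401, 5012/401)
3. C_x = 11  [line -4000/401·x + -200/401·y + 50400/401 = 0 ∩ |CE|² = 596]
4. C_y = 32  [line -4000/401·x + -200/401·y + 50400/401 = 0 ∩ |CE|² = 596]
   → C = (11, 32)
5. A_x = 4  [A is the midpoint of CE]
6. A_y = 22  [A is the midpoint of CE]
   → A = (4, 22)

A = (4, 22)
C = (11, 32)
G = (2797/401, 5012/401)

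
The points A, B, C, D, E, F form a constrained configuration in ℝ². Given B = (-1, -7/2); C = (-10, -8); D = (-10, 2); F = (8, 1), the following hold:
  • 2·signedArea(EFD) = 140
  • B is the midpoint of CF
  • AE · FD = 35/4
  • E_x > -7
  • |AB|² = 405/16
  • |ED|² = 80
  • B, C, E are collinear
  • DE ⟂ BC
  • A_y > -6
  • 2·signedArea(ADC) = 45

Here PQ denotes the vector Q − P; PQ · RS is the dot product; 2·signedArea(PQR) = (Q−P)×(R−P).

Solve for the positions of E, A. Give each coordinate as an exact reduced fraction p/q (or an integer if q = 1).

A = (-11/2, -23/4)
E = (-6, -6)

1. E_x = -6  [B, C, E are collinear ∩ DE ⟂ BC]
2. E_y = -6  [B, C, E are collinear ∩ DE ⟂ BC]
   → E = (-6, -6)
3. A_x = -11/2  [AE · FD = 35/4 ∩ 2·signedArea(ADC) = 45]
4. A_y = -23/4  [AE · FD = 35/4 ∩ 2·signedArea(ADC) = 45]
   → A = (-11/2, -23/4)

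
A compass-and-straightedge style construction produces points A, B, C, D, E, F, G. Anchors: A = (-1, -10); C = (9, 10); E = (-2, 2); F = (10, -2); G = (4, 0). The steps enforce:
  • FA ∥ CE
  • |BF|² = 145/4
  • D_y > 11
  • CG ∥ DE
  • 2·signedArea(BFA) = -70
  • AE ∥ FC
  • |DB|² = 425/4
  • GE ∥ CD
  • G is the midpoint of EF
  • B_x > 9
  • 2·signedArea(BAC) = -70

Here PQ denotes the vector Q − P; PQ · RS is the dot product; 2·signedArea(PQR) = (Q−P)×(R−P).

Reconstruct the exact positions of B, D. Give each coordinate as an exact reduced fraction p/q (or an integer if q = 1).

B = (19/2, 4)
D = (3, 12)

1. B_x = 19/2  [2·signedArea(BFA) = -70 ∩ 2·signedArea(BAC) = -70]
2. B_y = 4  [2·signedArea(BFA) = -70 ∩ 2·signedArea(BAC) = -70]
   → B = (19/2, 4)
3. D_x = 3  [CG ∥ DE ∩ GE ∥ CD]
4. D_y = 12  [CG ∥ DE ∩ GE ∥ CD]
   → D = (3, 12)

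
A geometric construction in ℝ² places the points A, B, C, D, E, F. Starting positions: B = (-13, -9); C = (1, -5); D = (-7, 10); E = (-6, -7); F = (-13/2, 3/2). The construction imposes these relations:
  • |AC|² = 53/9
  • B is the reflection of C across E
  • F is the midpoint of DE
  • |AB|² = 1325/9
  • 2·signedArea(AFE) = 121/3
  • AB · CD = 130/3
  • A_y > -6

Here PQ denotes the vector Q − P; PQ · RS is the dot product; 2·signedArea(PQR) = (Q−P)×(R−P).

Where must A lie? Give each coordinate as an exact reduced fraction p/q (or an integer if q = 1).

A = (-4/3, -17/3)

1. A_x = -4/3  [AB · CD = 130/3 ∩ 2·signedArea(AFE) = 121/3]
2. A_y = -17/3  [AB · CD = 130/3 ∩ 2·signedArea(AFE) = 121/3]
   → A = (-4/3, -17/3)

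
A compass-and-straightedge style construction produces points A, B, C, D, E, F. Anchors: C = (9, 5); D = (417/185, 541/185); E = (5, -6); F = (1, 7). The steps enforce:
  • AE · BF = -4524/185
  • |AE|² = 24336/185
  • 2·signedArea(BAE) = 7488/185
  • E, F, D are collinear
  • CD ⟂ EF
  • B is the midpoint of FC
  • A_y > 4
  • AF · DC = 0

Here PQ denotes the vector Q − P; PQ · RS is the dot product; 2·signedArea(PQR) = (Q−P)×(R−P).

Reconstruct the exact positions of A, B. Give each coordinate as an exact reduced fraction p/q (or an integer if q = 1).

1. A_x = 301/185  [line -1248/185·x + -384/185·y + 3936/185 = 0 ∩ |AE|² = 24336/185]
2. A_y = 918/185  [line -1248/185·x + -384/185·y + 3936/185 = 0 ∩ |AE|² = 24336/185]
   → A = (301/185, 918/185)
3. B_x = 5  [B is the midpoint of FC]
4. B_y = 6  [B is the midpoint of FC]
   → B = (5, 6)

A = (301/185, 918/185)
B = (5, 6)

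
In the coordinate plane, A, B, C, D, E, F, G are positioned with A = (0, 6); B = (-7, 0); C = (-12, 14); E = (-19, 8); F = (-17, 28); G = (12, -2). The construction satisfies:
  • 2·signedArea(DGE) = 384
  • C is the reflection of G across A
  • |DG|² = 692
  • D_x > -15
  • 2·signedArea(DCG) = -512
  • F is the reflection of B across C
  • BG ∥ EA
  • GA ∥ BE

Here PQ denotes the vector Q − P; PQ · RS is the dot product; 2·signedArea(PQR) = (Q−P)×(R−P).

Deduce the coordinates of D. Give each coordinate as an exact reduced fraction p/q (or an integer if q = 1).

D = (-14, -6)

1. D_x = -14  [2·signedArea(DGE) = 384 ∩ 2·signedArea(DCG) = -512]
2. D_y = -6  [2·signedArea(DGE) = 384 ∩ 2·signedArea(DCG) = -512]
   → D = (-14, -6)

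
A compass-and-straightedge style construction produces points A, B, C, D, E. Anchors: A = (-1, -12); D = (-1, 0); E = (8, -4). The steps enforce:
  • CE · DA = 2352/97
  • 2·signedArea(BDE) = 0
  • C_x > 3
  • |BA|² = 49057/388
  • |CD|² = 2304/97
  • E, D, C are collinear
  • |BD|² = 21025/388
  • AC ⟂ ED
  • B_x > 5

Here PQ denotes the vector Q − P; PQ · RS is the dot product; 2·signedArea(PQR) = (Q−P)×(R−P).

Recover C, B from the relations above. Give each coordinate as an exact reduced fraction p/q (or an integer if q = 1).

B = (1111/194, -290/97)
C = (335/97, -192/97)

1. C_x = 335/97  [E, D, C are collinear ∩ AC ⟂ ED]
2. C_y = -192/97  [E, D, C are collinear ∩ AC ⟂ ED]
   → C = (335/97, -192/97)
3. B_x = 1111/194  [line 4·x + 9·y + 4 = 0 ∩ |BA|² = 49057/388]
4. B_y = -290/97  [line 4·x + 9·y + 4 = 0 ∩ |BA|² = 49057/388]
   → B = (1111/194, -290/97)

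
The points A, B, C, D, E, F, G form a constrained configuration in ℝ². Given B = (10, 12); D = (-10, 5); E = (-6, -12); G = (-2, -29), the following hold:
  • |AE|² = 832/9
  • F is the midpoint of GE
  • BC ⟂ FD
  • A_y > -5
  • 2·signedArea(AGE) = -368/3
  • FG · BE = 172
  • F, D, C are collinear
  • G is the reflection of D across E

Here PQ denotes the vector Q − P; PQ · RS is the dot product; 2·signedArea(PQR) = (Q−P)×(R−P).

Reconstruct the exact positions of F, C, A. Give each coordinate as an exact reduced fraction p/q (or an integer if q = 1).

A = (-2/3, -4)
C = (-3206/305, 2188/305)
F = (-4, -41/2)

1. F_x = -4  [F is the midpoint of GE]
2. F_y = -41/2  [F is the midpoint of GE]
   → F = (-4, -41/2)
3. C_x = -3206/305  [F, D, C are collinear ∩ BC ⟂ FD]
4. C_y = 2188/305  [F, D, C are collinear ∩ BC ⟂ FD]
   → C = (-3206/305, 2188/305)
5. A_x = -2/3  [line -17·x + -4·y + -82/3 = 0 ∩ |AE|² = 832/9]
6. A_y = -4  [line -17·x + -4·y + -82/3 = 0 ∩ |AE|² = 832/9]
   → A = (-2/3, -4)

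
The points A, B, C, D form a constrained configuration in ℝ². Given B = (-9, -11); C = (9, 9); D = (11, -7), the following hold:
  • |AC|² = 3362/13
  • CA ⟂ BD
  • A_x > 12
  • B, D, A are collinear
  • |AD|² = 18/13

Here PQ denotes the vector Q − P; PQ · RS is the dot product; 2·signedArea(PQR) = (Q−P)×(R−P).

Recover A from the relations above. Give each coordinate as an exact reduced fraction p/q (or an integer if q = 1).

1. A_x = 158/13  [B, D, A are collinear ∩ CA ⟂ BD]
2. A_y = -88/13  [B, D, A are collinear ∩ CA ⟂ BD]
   → A = (158/13, -88/13)

A = (158/13, -88/13)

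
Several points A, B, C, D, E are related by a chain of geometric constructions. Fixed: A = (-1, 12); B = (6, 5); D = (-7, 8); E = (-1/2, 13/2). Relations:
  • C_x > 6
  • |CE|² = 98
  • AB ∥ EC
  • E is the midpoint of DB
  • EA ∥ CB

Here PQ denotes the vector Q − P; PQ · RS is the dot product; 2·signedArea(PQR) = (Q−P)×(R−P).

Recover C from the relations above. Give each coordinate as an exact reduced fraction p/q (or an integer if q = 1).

1. C_x = 13/2  [EA ∥ CB ∩ AB ∥ EC]
2. C_y = -1/2  [EA ∥ CB ∩ AB ∥ EC]
   → C = (13/2, -1/2)

C = (13/2, -1/2)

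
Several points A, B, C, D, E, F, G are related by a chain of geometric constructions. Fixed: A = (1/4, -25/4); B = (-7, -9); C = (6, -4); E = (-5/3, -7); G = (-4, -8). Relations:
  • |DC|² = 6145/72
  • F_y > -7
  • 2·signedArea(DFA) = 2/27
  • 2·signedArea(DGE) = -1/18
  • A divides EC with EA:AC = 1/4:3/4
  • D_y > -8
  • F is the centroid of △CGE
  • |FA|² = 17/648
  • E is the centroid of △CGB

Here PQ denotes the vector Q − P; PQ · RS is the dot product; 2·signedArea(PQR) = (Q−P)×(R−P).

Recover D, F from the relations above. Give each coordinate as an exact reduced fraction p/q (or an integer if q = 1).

1. F_x = 1/9  [F is the centroid of △CGE]
2. F_y = -19/3  [F is the centroid of △CGE]
   → F = (1/9, -19/3)
3. D_x = -31/12  [2·signedArea(DFA) = 2/27 ∩ 2·signedArea(DGE) = -1/18]
4. D_y = -89/12  [2·signedArea(DFA) = 2/27 ∩ 2·signedArea(DGE) = -1/18]
   → D = (-31/12, -89/12)

D = (-31/12, -89/12)
F = (1/9, -19/3)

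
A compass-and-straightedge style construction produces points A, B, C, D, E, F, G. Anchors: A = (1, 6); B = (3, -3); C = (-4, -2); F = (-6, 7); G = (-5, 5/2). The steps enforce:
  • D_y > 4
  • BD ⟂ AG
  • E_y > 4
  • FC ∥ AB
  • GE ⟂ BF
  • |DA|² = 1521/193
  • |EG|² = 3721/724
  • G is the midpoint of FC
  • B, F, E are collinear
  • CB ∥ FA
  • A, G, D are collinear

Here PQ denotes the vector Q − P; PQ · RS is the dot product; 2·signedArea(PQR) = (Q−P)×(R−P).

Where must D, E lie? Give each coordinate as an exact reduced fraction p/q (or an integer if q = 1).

D = (-275/193, 885/193)
E = (-600/181, 727/181)

1. D_x = -275/193  [A, G, D are collinear ∩ BD ⟂ AG]
2. D_y = 885/193  [A, G, D are collinear ∩ BD ⟂ AG]
   → D = (-275/193, 885/193)
3. E_x = -600/181  [B, F, E are collinear ∩ GE ⟂ BF]
4. E_y = 727/181  [B, F, E are collinear ∩ GE ⟂ BF]
   → E = (-600/181, 727/181)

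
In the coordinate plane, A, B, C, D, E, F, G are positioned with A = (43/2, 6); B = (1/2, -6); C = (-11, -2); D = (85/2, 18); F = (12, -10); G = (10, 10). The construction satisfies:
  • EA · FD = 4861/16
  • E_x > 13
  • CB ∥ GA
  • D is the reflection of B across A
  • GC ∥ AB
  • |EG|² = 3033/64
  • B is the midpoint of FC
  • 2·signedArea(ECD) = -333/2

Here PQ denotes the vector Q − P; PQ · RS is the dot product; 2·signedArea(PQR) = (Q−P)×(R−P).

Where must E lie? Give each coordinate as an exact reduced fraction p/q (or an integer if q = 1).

1. E_x = 107/8  [2·signedArea(ECD) = -333/2 ∩ EA · FD = 4861/16]
2. E_y = 4  [2·signedArea(ECD) = -333/2 ∩ EA · FD = 4861/16]
   → E = (107/8, 4)

E = (107/8, 4)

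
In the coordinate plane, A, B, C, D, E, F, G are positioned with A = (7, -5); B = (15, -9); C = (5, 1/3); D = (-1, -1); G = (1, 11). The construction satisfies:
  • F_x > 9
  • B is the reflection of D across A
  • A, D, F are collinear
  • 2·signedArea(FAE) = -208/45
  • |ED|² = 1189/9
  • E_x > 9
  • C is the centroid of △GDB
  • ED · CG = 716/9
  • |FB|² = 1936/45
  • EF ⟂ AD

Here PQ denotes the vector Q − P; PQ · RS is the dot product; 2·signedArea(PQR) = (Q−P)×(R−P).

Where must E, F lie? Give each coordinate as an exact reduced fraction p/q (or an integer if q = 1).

1. E_x = 10  [line 4·x + -32/3·y + -776/9 = 0 ∩ |ED|² = 1189/9]
2. E_y = -13/3  [line 4·x + -32/3·y + -776/9 = 0 ∩ |ED|² = 1189/9]
   → E = (10, -13/3)
3. F_x = 137/15  [A, D, F are collinear ∩ EF ⟂ AD]
4. F_y = -91/15  [A, D, F are collinear ∩ EF ⟂ AD]
   → F = (137/15, -91/15)

E = (10, -13/3)
F = (137/15, -91/15)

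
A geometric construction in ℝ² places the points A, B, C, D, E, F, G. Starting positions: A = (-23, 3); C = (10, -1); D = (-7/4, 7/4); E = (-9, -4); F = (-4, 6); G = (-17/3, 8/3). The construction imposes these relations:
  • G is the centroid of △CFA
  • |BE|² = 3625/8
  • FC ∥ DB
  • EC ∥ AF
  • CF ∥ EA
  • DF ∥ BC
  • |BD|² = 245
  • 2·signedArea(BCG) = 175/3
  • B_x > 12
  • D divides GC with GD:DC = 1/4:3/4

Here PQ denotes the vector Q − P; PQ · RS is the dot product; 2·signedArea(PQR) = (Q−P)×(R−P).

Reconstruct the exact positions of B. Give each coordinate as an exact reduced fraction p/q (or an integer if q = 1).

1. B_x = 49/4  [DF ∥ BC ∩ FC ∥ DB]
2. B_y = -21/4  [DF ∥ BC ∩ FC ∥ DB]
   → B = (49/4, -21/4)

B = (49/4, -21/4)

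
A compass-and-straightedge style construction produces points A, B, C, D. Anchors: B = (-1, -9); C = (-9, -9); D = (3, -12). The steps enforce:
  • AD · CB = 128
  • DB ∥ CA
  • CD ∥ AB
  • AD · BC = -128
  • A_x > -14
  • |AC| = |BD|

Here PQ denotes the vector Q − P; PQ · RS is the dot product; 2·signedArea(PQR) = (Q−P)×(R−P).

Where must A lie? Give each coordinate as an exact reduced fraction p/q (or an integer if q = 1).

1. A_x = -13  [CD ∥ AB ∩ DB ∥ CA]
2. A_y = -6  [CD ∥ AB ∩ DB ∥ CA]
   → A = (-13, -6)

A = (-13, -6)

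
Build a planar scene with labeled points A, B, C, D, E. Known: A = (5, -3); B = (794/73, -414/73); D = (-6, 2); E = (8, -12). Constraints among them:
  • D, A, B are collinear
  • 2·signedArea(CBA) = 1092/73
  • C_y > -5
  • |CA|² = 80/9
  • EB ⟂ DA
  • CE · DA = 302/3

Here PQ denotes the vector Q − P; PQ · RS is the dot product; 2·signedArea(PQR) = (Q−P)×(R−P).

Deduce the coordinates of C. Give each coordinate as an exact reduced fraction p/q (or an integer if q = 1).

C = (7/3, -13/3)

1. C_x = 7/3  [2·signedArea(CBA) = 1092/73 ∩ CE · DA = 302/3]
2. C_y = -13/3  [2·signedArea(CBA) = 1092/73 ∩ CE · DA = 302/3]
   → C = (7/3, -13/3)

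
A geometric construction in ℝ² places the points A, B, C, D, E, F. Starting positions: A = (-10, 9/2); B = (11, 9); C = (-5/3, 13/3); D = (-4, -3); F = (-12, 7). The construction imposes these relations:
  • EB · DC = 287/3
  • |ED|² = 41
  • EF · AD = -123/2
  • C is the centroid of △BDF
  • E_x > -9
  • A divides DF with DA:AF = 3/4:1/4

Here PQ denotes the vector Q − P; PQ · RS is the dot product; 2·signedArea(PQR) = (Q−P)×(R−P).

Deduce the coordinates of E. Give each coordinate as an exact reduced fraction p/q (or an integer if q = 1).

E = (-8, 2)

1. E_x = -8  [EF · AD = -123/2 ∩ EB · DC = 287/3]
2. E_y = 2  [EF · AD = -123/2 ∩ EB · DC = 287/3]
   → E = (-8, 2)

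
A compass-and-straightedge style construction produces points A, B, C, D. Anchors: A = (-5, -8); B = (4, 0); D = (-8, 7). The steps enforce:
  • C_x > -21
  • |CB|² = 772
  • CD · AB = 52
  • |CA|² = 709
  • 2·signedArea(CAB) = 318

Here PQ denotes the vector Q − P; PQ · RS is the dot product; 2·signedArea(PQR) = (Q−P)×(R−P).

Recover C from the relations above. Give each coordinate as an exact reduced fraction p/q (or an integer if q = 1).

1. C_x = -20  [2·signedArea(CAB) = 318 ∩ CD · AB = 52]
2. C_y = 14  [2·signedArea(CAB) = 318 ∩ CD · AB = 52]
   → C = (-20, 14)

C = (-20, 14)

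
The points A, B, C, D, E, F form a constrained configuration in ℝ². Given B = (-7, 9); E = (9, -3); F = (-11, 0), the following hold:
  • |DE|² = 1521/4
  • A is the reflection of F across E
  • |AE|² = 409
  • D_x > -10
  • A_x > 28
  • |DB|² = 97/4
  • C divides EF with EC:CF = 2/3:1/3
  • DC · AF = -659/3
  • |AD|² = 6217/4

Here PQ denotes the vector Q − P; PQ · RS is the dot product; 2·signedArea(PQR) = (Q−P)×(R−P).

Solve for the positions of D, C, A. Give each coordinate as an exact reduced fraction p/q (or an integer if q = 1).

1. C_x = -13/3  [C divides EF with EC:CF = 2/3:1/3]
2. C_y = -1  [C divides EF with EC:CF = 2/3:1/3]
   → C = (-13/3, -1)
3. A_x = 29  [A is the reflection of F across E]
4. A_y = -6  [A is the reflection of F across E]
   → A = (29, -6)
5. D_x = -9  [line 40·x + -6·y + 387 = 0 ∩ |AD|² = 6217/4]
6. D_y = 9/2  [line 40·x + -6·y + 387 = 0 ∩ |AD|² = 6217/4]
   → D = (-9, 9/2)

A = (29, -6)
C = (-13/3, -1)
D = (-9, 9/2)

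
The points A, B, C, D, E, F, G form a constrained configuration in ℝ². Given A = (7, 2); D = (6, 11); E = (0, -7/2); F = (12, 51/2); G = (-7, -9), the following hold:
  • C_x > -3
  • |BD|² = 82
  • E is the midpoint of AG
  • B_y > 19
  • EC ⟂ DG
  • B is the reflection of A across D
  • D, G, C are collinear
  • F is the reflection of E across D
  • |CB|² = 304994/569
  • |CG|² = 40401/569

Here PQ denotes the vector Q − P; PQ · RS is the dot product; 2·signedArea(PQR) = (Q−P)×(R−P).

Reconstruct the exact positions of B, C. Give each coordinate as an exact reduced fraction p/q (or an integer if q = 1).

1. B_x = 5  [B is the reflection of A across D]
2. B_y = 20  [B is the reflection of A across D]
   → B = (5, 20)
3. C_x = -1370/569  [D, G, C are collinear ∩ EC ⟂ DG]
4. C_y = -1101/569  [D, G, C are collinear ∩ EC ⟂ DG]
   → C = (-1370/569, -1101/569)

B = (5, 20)
C = (-1370/569, -1101/569)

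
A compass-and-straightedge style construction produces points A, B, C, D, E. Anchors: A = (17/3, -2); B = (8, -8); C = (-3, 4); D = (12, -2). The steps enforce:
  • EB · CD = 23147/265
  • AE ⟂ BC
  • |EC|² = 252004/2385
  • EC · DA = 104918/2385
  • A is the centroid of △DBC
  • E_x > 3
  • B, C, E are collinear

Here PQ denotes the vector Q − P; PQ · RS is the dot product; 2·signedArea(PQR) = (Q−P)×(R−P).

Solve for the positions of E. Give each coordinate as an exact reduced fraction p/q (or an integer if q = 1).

1. E_x = 3137/795  [B, C, E are collinear ∩ AE ⟂ BC]
2. E_y = -948/265  [B, C, E are collinear ∩ AE ⟂ BC]
   → E = (3137/795, -948/265)

E = (3137/795, -948/265)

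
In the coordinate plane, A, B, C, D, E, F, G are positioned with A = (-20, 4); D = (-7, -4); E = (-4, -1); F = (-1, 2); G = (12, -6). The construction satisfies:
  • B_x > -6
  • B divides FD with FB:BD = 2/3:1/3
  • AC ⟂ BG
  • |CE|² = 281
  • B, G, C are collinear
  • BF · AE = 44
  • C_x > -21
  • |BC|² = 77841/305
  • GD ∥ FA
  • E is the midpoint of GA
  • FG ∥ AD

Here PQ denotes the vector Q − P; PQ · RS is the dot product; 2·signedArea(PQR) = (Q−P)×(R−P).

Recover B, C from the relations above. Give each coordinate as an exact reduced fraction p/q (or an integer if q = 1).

B = (-5, -2)
C = (-6268/305, 506/305)

1. B_x = -5  [B divides FD with FB:BD = 2/3:1/3]
2. B_y = -2  [B divides FD with FB:BD = 2/3:1/3]
   → B = (-5, -2)
3. C_x = -6268/305  [B, G, C are collinear ∩ AC ⟂ BG]
4. C_y = 506/305  [B, G, C are collinear ∩ AC ⟂ BG]
   → C = (-6268/305, 506/305)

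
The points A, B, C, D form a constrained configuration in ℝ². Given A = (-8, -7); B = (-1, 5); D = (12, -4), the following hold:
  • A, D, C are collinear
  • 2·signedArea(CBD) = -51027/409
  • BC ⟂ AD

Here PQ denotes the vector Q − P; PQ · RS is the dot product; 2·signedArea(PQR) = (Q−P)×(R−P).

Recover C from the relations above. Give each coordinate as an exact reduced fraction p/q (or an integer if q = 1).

C = (248/409, -2335/409)

1. C_x = 248/409  [A, D, C are collinear ∩ BC ⟂ AD]
2. C_y = -2335/409  [A, D, C are collinear ∩ BC ⟂ AD]
   → C = (248/409, -2335/409)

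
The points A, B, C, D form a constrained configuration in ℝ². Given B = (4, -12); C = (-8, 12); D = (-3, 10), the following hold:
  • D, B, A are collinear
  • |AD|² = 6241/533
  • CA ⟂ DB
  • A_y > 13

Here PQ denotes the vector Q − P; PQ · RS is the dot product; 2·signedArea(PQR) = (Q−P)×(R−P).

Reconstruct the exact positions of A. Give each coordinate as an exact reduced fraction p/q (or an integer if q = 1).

1. A_x = -2152/533  [D, B, A are collinear ∩ CA ⟂ DB]
2. A_y = 7068/533  [D, B, A are collinear ∩ CA ⟂ DB]
   → A = (-2152/533, 7068/533)

A = (-2152/533, 7068/533)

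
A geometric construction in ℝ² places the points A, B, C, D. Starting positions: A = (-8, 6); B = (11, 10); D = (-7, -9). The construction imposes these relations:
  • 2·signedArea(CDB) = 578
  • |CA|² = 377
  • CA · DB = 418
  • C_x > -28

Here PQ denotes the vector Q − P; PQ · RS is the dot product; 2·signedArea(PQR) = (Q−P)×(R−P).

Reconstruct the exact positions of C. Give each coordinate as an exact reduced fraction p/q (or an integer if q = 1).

1. C_x = -27  [CA · DB = 418 ∩ 2·signedArea(CDB) = 578]
2. C_y = 2  [CA · DB = 418 ∩ 2·signedArea(CDB) = 578]
   → C = (-27, 2)

C = (-27, 2)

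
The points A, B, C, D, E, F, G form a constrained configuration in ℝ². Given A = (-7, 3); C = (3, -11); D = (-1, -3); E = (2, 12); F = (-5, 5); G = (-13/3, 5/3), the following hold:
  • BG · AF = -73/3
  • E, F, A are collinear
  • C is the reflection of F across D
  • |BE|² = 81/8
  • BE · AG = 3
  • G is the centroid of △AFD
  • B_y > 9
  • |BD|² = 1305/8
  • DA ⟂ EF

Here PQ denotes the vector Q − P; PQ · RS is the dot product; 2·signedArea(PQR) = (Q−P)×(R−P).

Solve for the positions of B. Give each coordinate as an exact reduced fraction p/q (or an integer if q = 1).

1. B_x = -1/4  [BE · AG = 3 ∩ BG · AF = -73/3]
2. B_y = 39/4  [BE · AG = 3 ∩ BG · AF = -73/3]
   → B = (-1/4, 39/4)

B = (-1/4, 39/4)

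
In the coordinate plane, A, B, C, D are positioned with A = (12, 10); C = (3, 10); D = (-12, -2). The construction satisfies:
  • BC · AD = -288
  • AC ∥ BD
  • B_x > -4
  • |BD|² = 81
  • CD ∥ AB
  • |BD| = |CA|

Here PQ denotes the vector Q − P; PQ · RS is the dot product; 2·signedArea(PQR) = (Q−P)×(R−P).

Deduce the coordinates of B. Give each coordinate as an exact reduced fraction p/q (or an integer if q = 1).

B = (-3, -2)

1. B_x = -3  [AC ∥ BD ∩ CD ∥ AB]
2. B_y = -2  [AC ∥ BD ∩ CD ∥ AB]
   → B = (-3, -2)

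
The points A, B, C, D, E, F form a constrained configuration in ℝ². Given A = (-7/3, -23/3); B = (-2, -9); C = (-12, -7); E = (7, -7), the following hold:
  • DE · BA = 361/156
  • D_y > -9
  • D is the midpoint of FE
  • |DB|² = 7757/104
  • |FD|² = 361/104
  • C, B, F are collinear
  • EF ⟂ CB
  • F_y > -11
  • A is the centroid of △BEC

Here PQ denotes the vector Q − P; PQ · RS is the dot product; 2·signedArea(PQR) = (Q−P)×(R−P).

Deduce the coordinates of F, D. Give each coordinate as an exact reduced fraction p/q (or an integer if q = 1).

1. F_x = 163/26  [C, B, F are collinear ∩ EF ⟂ CB]
2. F_y = -277/26  [C, B, F are collinear ∩ EF ⟂ CB]
   → F = (163/26, -277/26)
3. D_x = 345/52  [D is the midpoint of FE]
4. D_y = -459/52  [D is the midpoint of FE]
   → D = (345/52, -459/52)

D = (345/52, -459/52)
F = (163/26, -277/26)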